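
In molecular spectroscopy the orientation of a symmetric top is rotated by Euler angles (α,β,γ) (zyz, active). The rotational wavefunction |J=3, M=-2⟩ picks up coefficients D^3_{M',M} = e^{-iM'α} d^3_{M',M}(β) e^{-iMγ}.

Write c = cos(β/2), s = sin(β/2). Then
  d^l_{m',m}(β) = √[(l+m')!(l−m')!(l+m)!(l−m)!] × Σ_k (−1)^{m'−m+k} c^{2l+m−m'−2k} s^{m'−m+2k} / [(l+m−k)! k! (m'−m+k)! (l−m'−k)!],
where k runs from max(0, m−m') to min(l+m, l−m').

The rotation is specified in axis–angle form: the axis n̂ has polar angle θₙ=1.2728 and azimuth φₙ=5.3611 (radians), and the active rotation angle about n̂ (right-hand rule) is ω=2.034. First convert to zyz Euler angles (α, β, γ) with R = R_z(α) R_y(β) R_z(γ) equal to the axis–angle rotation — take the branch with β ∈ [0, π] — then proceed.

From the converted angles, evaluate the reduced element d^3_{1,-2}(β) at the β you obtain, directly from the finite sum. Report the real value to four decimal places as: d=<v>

d=-0.0167

Axis–angle → zyz. n̂ = (sinθₙcosφₙ, sinθₙsinφₙ, cosθₙ) = (+0.577532, -0.761743, +0.293605), ω = 2.0340.
R = I cosω + sinω [n̂]ₓ + (1−cosω) n̂n̂ᵀ gives
  R = [+0.035760, -0.899167, -0.436143; -0.373833, +0.392702, -0.840258; +0.926806, +0.193092, -0.322095]
β = atan2(√(R₁₃²+R₂₃²), R₃₃) = 1.898738; α = atan2(R₂₃, R₁₃) mod 2π = 4.233612; γ = atan2(R₃₂, −R₃₁) mod 2π = 2.936190
d^3_{1,-2}(β=1.8987) via the finite sum:
c=cos(1.898738/2)=0.582196, s=sin(1.898738/2)=0.813048; N=√[24·2·1·120]=75.894664
k∈{0,1} keeps every argument non-negative
  k=0: (−1)^3·75.8947/(12)·0.5822^3·0.8130^3 = -0.670791
  k=1: (−1)^4·75.8947/(24)·0.5822^1·0.8130^5 = +0.654110
d^3_{1,-2}(1.8987) = -0.670791 +0.654110 = -0.016681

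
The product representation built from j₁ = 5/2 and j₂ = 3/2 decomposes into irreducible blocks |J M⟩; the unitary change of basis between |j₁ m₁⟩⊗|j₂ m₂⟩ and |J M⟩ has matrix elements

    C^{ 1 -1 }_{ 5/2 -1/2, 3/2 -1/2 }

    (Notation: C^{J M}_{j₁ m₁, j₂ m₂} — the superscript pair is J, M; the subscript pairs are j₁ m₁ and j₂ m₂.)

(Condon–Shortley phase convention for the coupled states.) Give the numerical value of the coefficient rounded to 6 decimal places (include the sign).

√[3·3!2!0!/6! · 2!3!1!2!0!2!] = √(12/5)
  +(−1)^1/∏(1,2,2,0,0,0)! = -1/4  (running -1/4)
⟨..|..⟩ = √(12/5)·(-1/4) = -0.387298

−√(3/20) ≈ -0.387298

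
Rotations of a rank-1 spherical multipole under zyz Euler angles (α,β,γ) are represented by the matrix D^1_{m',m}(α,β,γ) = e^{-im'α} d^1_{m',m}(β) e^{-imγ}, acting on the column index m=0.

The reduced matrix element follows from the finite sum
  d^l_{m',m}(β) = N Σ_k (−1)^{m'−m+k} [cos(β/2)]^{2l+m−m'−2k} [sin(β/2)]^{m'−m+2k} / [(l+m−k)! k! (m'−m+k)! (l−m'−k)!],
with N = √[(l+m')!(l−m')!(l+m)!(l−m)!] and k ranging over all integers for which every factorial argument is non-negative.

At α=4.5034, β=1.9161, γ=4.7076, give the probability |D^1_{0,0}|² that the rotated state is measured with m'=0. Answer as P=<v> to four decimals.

P=0.1146

First d^1_{0,0}(β=1.9161), then the phase factors e^{-i(0)α} and e^{-i(0)γ}:
With c≡cos(β/2)=0.575116 and s≡sin(β/2)=0.818072, N=[1·1·1·1]^{1/2}=1.000000
k: max(0,(0)−(0))=0 … min(1+(0),1−(0))=1
  k=0: (−1)^0·1.0000/(1)·0.5751^2·0.8181^0 = +0.330759
  k=1: (−1)^1·1.0000/(1)·0.5751^0·0.8181^2 = -0.669241
d^1_{0,0}(1.9161) = +0.330759 -0.669241 = -0.338482
|D^1_{0,0}|² = |d^1_{0,0}(β)|² = (-0.338482)² = 0.114570 (the z-rotation phases have unit modulus)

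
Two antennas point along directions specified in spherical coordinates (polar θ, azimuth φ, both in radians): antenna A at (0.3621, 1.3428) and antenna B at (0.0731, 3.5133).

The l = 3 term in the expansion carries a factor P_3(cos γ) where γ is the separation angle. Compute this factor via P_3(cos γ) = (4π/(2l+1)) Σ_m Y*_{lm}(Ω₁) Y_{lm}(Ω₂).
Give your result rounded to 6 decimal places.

Addition theorem: P_3(cos γ) = (4π/7) Σ_m Y*_{lm}(Ω₁) Y_{lm}(Ω₂), m = −3…3:
  m=-3: Y*=-0.01172 - 0.01437j  Y=-0.00007 + 0.00015j  product 0.00000 - 0.00000j
  m=-2: Y*=-0.10767 + 0.05281j  Y=0.00400 - 0.00368j  product -0.00024 + 0.00061j
  m=-1: Y*=0.08727 + 0.37611j  Y=-0.08738 + 0.03406j  product -0.02044 - 0.02989j
  m=+0: Y*=0.47900 + 0.00000j  Y=0.73443 + 0.00000j  product 0.35179 + 0.00000j
  m=+1: Y*=-0.08727 + 0.37611j  Y=0.08738 + 0.03406j  product -0.02044 + 0.02989j
  m=+2: Y*=-0.10767 - 0.05281j  Y=0.00400 + 0.00368j  product -0.00024 - 0.00061j
  m=+3: Y*=0.01172 - 0.01437j  Y=0.00007 + 0.00015j  product 0.00000 + 0.00000j
Σ over m = 0.31045 - 0.00000j; ×(4π/7) → 0.55732 - 0.00000j. Real part: 0.557319

0.557319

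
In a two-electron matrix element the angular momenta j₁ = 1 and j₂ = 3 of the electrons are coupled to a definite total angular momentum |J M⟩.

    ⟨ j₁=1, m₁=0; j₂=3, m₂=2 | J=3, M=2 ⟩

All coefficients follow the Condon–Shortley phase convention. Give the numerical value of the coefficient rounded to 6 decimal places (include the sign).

−√(1/3) ≈ -0.577350

j₁+j₂−J=1  J+j₁−j₂=1  J−j₁+j₂=5  j₁+j₂+J+1=8
(j₁±m₁, j₂±m₂, J±M) = (1,1,5,1,5,1)
P² = 300
sum k=0..1:
  [0] +1/120 = 1/120
  [1] −1/24 = -1/24
S = -1/30
C² = P²·S² = 1/3 ; C = -0.577350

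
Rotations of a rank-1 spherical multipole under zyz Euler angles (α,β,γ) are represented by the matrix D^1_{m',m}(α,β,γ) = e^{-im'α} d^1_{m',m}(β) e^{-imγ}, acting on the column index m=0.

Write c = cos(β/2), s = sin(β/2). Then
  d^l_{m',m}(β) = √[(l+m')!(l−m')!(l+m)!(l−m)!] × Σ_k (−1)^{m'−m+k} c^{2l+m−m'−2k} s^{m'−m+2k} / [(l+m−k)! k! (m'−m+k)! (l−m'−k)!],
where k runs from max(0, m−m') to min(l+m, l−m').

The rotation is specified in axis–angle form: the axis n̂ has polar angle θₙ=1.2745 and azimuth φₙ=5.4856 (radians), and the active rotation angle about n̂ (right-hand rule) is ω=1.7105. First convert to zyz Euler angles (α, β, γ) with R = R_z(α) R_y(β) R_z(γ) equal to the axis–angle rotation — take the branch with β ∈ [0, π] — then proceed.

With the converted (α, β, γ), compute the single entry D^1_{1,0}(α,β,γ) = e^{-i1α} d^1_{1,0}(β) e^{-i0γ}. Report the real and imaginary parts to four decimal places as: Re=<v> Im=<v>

Axis–angle → zyz. n̂ = (sinθₙcosφₙ, sinθₙsinφₙ, cosθₙ) = (+0.668002, -0.684486, +0.291980), ω = 1.7105.
R = I cosω + sinω [n̂]ₓ + (1−cosω) n̂n̂ᵀ gives
  R = [+0.369114, -0.810044, -0.455614; -0.231773, +0.394513, -0.889180; +0.900020, +0.433808, -0.042126]
β = atan2(√(R₁₃²+R₂₃²), R₃₃) = 1.612935; α = atan2(R₂₃, R₁₃) mod 2π = 4.238872; γ = atan2(R₃₂, −R₃₁) mod 2π = 2.692450
First d^1_{1,0}(β=1.6129), then the phase factors e^{-i(1)α} and e^{-i(0)γ}:
Half-angle: c=0.692053, s=0.721847. N=√(2·1·1·1)=1.414214
The bounds max(0,m−m')=0 and min(l+m,l−m')=0 give 1 term
  k=0: (−1)^1·1.4142/(1)·0.6921^1·0.7218^1 = -0.706479
d^1_{1,0}(1.6129) = -0.706479
D = (-0.456019+0.889970i)·(-0.706479)·(+1.000000+0.000000i) = +0.322168-0.628745i

Re=0.3222 Im=-0.6287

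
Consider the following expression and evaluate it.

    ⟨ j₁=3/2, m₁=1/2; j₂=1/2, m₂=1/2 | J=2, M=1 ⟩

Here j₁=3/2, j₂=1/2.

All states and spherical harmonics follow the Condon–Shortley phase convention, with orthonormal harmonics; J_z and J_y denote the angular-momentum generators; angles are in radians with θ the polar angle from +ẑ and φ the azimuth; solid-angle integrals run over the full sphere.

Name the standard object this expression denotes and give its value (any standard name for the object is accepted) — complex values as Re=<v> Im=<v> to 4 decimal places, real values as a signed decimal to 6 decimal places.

This is a Clebsch–Gordan (vector-coupling) coefficient.
√[5·0!3!1!/5! · 2!1!1!0!3!1!] = √(3)
  +(−1)^0/∏(0,0,1,1,2,0)! = 1/2  (running 1/2)
⟨..|..⟩ = √(3)·(1/2) = +0.866025

Clebsch–Gordan coefficient, +√(3/4) ≈ +0.866025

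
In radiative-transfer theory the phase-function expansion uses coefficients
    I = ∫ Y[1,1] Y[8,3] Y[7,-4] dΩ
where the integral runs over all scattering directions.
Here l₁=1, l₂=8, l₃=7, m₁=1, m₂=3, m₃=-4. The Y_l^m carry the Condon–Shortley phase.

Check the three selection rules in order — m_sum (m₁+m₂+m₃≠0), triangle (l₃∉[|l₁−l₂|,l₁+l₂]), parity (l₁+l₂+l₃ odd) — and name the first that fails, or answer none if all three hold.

m₁+m₂+m₃ = 1 + 3 − 4 = 0  ✓
triangle: |1−8|=7 ≤ l₃=7 ≤ 1+8=9  ✓
parity: l₁+l₂+l₃ = 16 is even  ✓

none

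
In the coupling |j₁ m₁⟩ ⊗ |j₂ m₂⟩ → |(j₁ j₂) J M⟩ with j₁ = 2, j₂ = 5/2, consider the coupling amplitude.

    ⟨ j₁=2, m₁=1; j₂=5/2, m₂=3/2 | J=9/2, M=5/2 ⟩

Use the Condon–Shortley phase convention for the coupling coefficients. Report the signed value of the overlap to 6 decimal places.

j₁+j₂−J=0  J+j₁−j₂=4  J−j₁+j₂=5  j₁+j₂+J+1=10
(j₁±m₁, j₂±m₂, J±M) = (3,1,4,1,7,2)
P² = 11520
sum k=0..0:
  [0] +1/144 = 1/144
S = 1/144
C² = P²·S² = 5/9 ; C = +0.745356

+0.745356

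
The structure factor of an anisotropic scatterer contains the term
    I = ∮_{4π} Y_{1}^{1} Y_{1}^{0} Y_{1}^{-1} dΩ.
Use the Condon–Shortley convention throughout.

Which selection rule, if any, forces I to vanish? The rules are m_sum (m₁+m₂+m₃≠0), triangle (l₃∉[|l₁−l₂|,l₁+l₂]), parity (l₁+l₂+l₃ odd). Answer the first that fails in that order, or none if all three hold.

parity

m₁+m₂+m₃ = 1 + 0 − 1 = 0  ✓
triangle: |1−1|=0 ≤ l₃=1 ≤ 1+1=2  ✓
parity: l₁+l₂+l₃ = 3 is odd  ✗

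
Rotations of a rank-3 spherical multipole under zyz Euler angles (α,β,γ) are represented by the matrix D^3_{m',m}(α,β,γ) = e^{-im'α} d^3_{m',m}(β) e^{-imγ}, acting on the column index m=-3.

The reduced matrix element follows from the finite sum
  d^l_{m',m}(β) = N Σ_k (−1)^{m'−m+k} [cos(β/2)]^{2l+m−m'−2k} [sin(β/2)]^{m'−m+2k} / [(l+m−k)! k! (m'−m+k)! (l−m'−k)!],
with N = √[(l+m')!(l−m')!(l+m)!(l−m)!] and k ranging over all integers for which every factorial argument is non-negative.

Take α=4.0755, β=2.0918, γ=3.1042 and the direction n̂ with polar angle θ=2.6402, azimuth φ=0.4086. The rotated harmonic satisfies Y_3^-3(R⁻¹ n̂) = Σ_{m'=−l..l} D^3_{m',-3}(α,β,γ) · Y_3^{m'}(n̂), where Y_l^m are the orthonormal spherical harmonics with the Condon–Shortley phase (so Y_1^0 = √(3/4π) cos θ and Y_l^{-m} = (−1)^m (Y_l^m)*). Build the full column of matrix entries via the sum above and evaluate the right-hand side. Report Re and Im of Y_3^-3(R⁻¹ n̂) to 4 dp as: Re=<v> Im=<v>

Re=-0.2747 Im=0.3093

Need the full column D^3_{m',-3} for m'=−3..3 at α=4.0755, β=2.0918, γ=3.1042.
cos(β/2)=0.501123, sin(β/2)=0.865376
d^3_{-3,-3}: single k=0 term ⇒ +0.015837;  D = -0.014246+0.006918i
d^3_{-2,-3}: single k=0 term ⇒ -0.066989;  D = -0.012312+0.065848i
d^3_{-1,-3}: single k=0 term ⇒ +0.182908;  D = +0.124553+0.133948i
d^3_{0,-3}: single k=0 term ⇒ -0.364723;  D = +0.362431-0.040828i
d^3_{1,-3}: single k=0 term ⇒ +0.545449;  D = +0.273250-0.472069i
d^3_{2,-3}: single k=0 term ⇒ -0.595723;  D = -0.237021-0.546540i
d^3_{3,-3}: single k=0 term ⇒ +0.419980;  D = -0.409140-0.094802i
Y_3^{m'}(θ=2.6402,φ=0.4086) and Σ D·Y over m':
  (-0.0142+0.0069i)·(+0.0157-0.0436i)  (-0.0123+0.0658i)·(-0.1417+0.1510i)  (+0.1246+0.1339i)·(+0.4055-0.1756i)  (+0.3624-0.0408i)·(-0.2765+0.0000i)  (+0.2732-0.4721i)·(-0.4055-0.1756i)  (-0.2370-0.5465i)·(-0.1417-0.1510i)  (-0.4091-0.0948i)·(-0.0157-0.0436i)
Y_3^-3(R⁻¹ n̂) = -0.274657+0.309281i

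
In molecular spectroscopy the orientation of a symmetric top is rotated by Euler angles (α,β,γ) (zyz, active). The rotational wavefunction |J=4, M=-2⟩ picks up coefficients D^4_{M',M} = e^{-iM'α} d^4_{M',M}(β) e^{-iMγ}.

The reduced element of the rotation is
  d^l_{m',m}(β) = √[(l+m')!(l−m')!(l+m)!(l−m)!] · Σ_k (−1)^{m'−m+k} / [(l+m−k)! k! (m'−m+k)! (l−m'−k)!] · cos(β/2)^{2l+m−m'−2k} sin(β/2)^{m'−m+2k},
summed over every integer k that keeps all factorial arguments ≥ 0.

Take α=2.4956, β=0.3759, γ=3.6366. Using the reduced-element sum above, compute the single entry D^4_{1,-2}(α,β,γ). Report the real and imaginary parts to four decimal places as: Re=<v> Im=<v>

First d^4_{1,-2}(β=0.3759), then the phase factors e^{-i(1)α} and e^{-i(-2)γ}:
c=cos(0.375900/2)=0.982389, s=sin(0.375900/2)=0.186845; N=√[120·6·2·720]=1018.233765
k: max(0,(-2)−(1))=0 … min(4+(-2),4−(1))=2
  k=0: (−1)^3·1018.2338/(72)·0.9824^5·0.1868^3 = -0.084407
  k=1: (−1)^4·1018.2338/(48)·0.9824^3·0.1868^5 = +0.004580
  k=2: (−1)^5·1018.2338/(240)·0.9824^1·0.1868^7 = -0.000033
d^4_{1,-2}(0.3759) = -0.084407 +0.004580 -0.000033 = -0.079860
D = (-0.798503-0.601991i)·(-0.079860)·(+0.548678+0.836034i) = -0.005204+0.079691i

Re=-0.0052 Im=0.0797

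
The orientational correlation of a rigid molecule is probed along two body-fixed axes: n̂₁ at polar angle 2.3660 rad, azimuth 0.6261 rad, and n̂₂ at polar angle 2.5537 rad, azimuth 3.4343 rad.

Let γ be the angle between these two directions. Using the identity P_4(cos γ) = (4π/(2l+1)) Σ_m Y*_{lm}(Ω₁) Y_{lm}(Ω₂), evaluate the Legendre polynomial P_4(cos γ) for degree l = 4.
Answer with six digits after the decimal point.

Addition theorem: P_4(cos γ) = (4π/9) Σ_m Y*_{lm}(Ω₁) Y_{lm}(Ω₂), m = −4…4:
  [-4]  conj(Y_{4,-4})(Ω₁) = (-0.085470, 0.063264) ; Y_{4,-4}(Ω₂) = (0.016303, -0.038564) ; Δ = (0.001046, 0.004328)
  [-3]  conj(Y_{4,-3})(Ω₁) = (0.092839, -0.292335) ; Y_{4,-3}(Ω₂) = (0.113464, -0.136730) ; Δ = (-0.029437, -0.045863)
  [-2]  conj(Y_{4,-2})(Ω₁) = (0.131937, 0.400012) ; Y_{4,-2}(Ω₂) = (0.329916, -0.218713) ; Δ = (0.131016, 0.103114)
  [-1]  conj(Y_{4,-1})(Ω₁) = (-0.108972, -0.078804) ; Y_{4,-1}(Ω₂) = (0.386072, -0.116348) ; Δ = (-0.051240, -0.017745)
  [+0]  conj(Y_{4,0})(Ω₁) = (-0.338261, -0.000000) ; Y_{4,0}(Ω₂) = (-0.104961, 0.000000) ; Δ = (0.035504, 0.000000)
  [+1]  conj(Y_{4,1})(Ω₁) = (0.108972, -0.078804) ; Y_{4,1}(Ω₂) = (-0.386072, -0.116348) ; Δ = (-0.051240, 0.017745)
  [+2]  conj(Y_{4,2})(Ω₁) = (0.131937, -0.400012) ; Y_{4,2}(Ω₂) = (0.329916, 0.218713) ; Δ = (0.131016, -0.103114)
  [+3]  conj(Y_{4,3})(Ω₁) = (-0.092839, -0.292335) ; Y_{4,3}(Ω₂) = (-0.113464, -0.136730) ; Δ = (-0.029437, 0.045863)
  [+4]  conj(Y_{4,4})(Ω₁) = (-0.085470, -0.063264) ; Y_{4,4}(Ω₂) = (0.016303, 0.038564) ; Δ = (0.001046, -0.004328)
Total Σ_m = (0.138275, -0.000000). Multiply by 1.396263: (0.193068, -0.000000). P_4(cos γ) = 0.193068

0.193068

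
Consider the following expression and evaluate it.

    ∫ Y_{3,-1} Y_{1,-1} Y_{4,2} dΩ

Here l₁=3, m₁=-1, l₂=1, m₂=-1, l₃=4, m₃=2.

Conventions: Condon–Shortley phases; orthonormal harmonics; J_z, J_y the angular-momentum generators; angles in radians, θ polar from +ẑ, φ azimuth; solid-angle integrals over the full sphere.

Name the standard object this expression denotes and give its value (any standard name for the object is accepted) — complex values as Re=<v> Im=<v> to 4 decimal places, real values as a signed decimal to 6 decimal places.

Gaunt coefficient, +0.238414

This is a Gaunt coefficient — the integral of a triple product of spherical harmonics over the sphere.
Rules hold: Σm=0, L=8 even, 2≤4≤4.
N = 7·3·9 = 189
Δ = 0!·6!·2!/9! = 1/252
Racah Σ t=0..0: t=0:+1/36 = 1/36
⇒ 3j(3 1 4; 0 0 0)² = 4/63, sgn +1
Racah Σ t=0..0: t=0:+1/96 = 1/96
⇒ 3j(3 1 4; -1 -1 2)² = 5/84, sgn +1
4πI² = N·(3j₀)²·(3jₘ)² = 5/7
I = +1·√(0.714286/4π) = 0.23841361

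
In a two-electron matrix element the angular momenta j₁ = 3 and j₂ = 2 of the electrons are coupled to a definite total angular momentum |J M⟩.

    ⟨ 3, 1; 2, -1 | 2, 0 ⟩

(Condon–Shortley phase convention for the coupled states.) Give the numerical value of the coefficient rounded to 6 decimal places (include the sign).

-0.377964  (= −√(1/7))

triangle: 3!×3!×1!/8! = 36/40320
(j±m)!: 4!×2!×1!×3!×2!×2! = 1152
prefactor² = (2J+1)×Δ×N² = 36/7
  k=0: +1/(0!×3!×2!×1!×1!×0!) = 1/12
  k=1: −1/(1!×2!×1!×0!×2!×1!) = -1/4
Σ = -1/6  ⇒  CG² = 36/7×(-1/6)² = 1/7
CG = −√(1/7) = -0.377964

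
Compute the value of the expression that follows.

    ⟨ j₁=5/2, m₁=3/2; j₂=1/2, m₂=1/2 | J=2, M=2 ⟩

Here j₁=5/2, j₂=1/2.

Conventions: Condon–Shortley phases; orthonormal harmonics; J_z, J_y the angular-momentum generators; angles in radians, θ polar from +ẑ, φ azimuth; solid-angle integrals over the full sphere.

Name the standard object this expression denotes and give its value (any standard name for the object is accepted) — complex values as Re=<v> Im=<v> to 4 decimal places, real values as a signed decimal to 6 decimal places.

This is a Clebsch–Gordan (vector-coupling) coefficient.
triangle: 1!×4!×0!/6! = 24/720
(j±m)!: 4!×1!×1!×0!×4!×0! = 576
prefactor² = (2J+1)×Δ×N² = 96
  k=1: −1/(1!×0!×0!×0!×4!×0!) = -1/24
Σ = -1/24  ⇒  CG² = 96×(-1/24)² = 1/6
CG = −√(1/6) = -0.408248

Clebsch–Gordan coefficient, −√(1/6) ≈ -0.408248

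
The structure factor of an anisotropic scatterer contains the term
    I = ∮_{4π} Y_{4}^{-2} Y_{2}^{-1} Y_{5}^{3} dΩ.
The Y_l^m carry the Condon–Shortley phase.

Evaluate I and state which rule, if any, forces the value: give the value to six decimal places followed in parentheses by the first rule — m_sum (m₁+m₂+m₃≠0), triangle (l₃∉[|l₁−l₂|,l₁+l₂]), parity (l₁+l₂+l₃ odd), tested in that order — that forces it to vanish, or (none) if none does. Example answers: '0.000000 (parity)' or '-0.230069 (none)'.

0.000000 (parity)

l₁+l₂+l₃=11 is odd: 3j(l;000)=0 ⇒ I=0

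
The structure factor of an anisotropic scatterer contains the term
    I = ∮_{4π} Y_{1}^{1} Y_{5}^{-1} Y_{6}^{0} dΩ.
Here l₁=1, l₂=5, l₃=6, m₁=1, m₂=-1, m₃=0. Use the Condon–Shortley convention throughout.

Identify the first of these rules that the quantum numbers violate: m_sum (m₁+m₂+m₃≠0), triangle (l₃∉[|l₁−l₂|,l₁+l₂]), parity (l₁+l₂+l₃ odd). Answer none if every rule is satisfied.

Σmᵢ = 0  ✓
l₃∈[|l₁−l₂|,l₁+l₂]=[4,6], have l₃=6  ✓
Σlᵢ = 12 ⇒ even  ✓

none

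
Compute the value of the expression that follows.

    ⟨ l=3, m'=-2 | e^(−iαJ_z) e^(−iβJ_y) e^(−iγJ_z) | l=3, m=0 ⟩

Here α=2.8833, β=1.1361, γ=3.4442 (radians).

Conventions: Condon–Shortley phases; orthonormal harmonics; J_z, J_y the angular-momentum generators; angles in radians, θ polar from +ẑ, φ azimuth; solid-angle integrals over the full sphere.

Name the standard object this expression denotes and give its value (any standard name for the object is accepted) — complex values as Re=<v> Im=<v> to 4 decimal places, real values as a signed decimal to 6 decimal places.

Wigner D-matrix element, Re=0.4125 Im=-0.2343

This is a Wigner D-matrix element — the rotation-matrix element ⟨l m'| R(α,β,γ) |l m⟩ in the angular-momentum basis.
D^3_{-2,0}(2.8833,1.1361,3.4442) = e^{-i·-2·2.8833}·d^3_{-2,0}(1.1361)·e^{-i·0·3.4442}. Compute d first:
c=cos(1.136100/2)=0.842952, s=sin(1.136100/2)=0.537989; N=√[1·120·6·6]=65.726707
The bounds max(0,m−m')=2 and min(l+m,l−m')=3 give 2 terms
  k=2: (−1)^0·65.7267/(12)·0.8430^4·0.5380^2 = +0.800421
  k=3: (−1)^1·65.7267/(12)·0.8430^2·0.5380^4 = -0.326032
d^3_{-2,0}(1.1361) = +0.800421 -0.326032 = +0.474389
D = (+0.869511-0.493914i)·(+0.474389)·(+1.000000+0.000000i) = +0.412486-0.234307i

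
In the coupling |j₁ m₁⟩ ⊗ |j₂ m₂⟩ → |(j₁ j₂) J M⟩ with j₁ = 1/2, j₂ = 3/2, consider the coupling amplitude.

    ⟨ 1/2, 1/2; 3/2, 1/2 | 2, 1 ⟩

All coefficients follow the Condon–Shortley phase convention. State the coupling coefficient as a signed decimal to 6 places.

+0.866025

j₁+j₂−J=0  J+j₁−j₂=1  J−j₁+j₂=3  j₁+j₂+J+1=5
(j₁±m₁, j₂±m₂, J±M) = (1,0,2,1,3,1)
P² = 3
sum k=0..0:
  [0] +1/2 = 1/2
S = 1/2
C² = P²·S² = 3/4 ; C = +0.866025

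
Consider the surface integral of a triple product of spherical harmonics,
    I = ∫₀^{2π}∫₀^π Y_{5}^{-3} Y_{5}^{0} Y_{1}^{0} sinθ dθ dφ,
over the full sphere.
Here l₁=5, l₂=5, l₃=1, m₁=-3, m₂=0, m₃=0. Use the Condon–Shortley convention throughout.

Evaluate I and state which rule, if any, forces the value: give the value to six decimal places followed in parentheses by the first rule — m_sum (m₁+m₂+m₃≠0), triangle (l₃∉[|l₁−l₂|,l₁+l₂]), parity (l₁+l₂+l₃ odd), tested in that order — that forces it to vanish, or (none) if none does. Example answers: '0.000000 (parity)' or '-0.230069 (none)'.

Σmᵢ = -3 ≠ 0, so the φ-integral vanishes; I = 0

0.000000 (m_sum)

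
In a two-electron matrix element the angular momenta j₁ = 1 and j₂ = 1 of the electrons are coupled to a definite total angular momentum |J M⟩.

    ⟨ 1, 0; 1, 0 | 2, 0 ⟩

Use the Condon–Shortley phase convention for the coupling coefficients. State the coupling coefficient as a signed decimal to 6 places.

+0.816497  (= +√(2/3))

√[5·0!2!2!/5! · 1!1!1!1!2!2!] = √(2/3)
  +(−1)^0/∏(0,0,1,1,1,1)! = 1  (running 1)
⟨..|..⟩ = √(2/3)·(1) = +0.816497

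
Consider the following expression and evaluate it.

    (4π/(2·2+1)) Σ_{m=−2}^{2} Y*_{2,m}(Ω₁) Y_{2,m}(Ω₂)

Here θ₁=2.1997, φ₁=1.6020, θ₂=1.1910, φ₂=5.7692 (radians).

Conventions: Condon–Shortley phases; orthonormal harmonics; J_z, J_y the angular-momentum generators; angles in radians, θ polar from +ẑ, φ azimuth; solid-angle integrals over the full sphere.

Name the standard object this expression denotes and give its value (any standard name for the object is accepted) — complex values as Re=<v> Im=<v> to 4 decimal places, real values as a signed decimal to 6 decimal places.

Legendre polynomial (addition theorem), +0.053700

This sum is the spherical-harmonic addition theorem: it equals the Legendre polynomial P_l(cos γ) of the angle γ between the two directions.
Expand P_2 via completeness: Σ_{m} conj(Y_{2,m}) at Ω₁ times Y_{2,m} at Ω₂ —
  m=-2: Y*=-0.25211 - 0.01575j  Y=0.17211 + 0.28529j  product -0.03890 - 0.07464j
  m=-1: Y*=0.01147 - 0.36733j  Y=0.23163 + 0.13078j  product 0.05069 - 0.08358j
  m=+0: Y*=0.01203 + 0.00000j  Y=-0.18535 + 0.00000j  product -0.00223 + 0.00000j
  m=+1: Y*=-0.01147 - 0.36733j  Y=-0.23163 + 0.13078j  product 0.05069 + 0.08358j
  m=+2: Y*=-0.25211 + 0.01575j  Y=0.17211 - 0.28529j  product -0.03890 + 0.07464j
Total Σ_m = 0.02137 + 0.00000j. Multiply by 2.513274: 0.05370 + 0.00000j. P_2(cos γ) = 0.053700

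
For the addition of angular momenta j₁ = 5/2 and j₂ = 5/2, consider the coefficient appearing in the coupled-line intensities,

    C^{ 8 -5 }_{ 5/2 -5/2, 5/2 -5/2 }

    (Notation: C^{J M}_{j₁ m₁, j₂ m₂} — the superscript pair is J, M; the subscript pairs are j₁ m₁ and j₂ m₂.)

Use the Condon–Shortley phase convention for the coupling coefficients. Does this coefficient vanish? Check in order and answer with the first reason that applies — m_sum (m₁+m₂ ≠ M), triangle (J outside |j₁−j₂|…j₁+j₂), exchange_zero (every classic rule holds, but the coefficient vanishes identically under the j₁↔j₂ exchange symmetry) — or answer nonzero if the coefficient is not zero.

triangle

m-sum: m₁+m₂ = -5/2+(-5/2) = -5, M = -5  ✓
triangle: need |j₁−j₂| ≤ J ≤ j₁+j₂, i.e. J ∈ [0, 5]; J = 8 is outside ✗ ⇒ coefficient is 0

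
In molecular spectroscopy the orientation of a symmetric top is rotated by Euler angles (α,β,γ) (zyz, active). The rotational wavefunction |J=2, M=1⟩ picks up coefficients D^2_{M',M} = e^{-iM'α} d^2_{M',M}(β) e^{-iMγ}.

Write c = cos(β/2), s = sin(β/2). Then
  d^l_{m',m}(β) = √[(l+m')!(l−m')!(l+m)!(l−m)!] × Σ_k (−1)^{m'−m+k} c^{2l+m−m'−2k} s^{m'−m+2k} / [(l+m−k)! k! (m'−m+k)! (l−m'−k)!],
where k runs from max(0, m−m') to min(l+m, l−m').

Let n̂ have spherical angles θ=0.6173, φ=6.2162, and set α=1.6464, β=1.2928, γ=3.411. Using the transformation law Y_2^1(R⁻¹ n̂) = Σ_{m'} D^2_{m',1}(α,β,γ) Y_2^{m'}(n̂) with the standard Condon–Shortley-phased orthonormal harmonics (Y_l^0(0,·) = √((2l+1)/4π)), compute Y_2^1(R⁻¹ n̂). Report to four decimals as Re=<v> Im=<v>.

Re=-0.1040 Im=-0.0377

Need the full column D^2_{m',1} for m'=−2..2 at α=1.6464, β=1.2928, γ=3.4110.
cos(β/2)=0.798257, sin(β/2)=0.602317
d^2_{-2,1}: single k=3 term ⇒ +0.348857;  D = +0.346423-0.041139i
d^2_{-1,1}: k∈[2..3] ⇒ +0.693516 -0.131613 = +0.561903;  D = -0.108218-0.551384i
d^2_{0,1}: k∈[1..2] ⇒ +0.750463 -0.427261 = +0.323202;  D = -0.311544+0.086024i
d^2_{1,1}: k∈[0..1] ⇒ +0.406043 -0.693516 = -0.287474;  D = -0.097226-0.270533i
d^2_{2,1}: single k=0 term ⇒ -0.612750;  D = -0.559342+0.250199i
Y_2^{m'}(θ=0.6173,φ=6.2162) and Σ D·Y over m':
  (+0.3464-0.0411i)·(+0.1283+0.0173i)  (-0.1082-0.5514i)·(+0.3638+0.0244i)  (-0.3115+0.0860i)·(+0.3138+0.0000i)  (-0.0972-0.2705i)·(-0.3638+0.0244i)  (-0.5593+0.2502i)·(+0.1283-0.0173i)
Y_2^1(R⁻¹ n̂) = -0.103963-0.037733i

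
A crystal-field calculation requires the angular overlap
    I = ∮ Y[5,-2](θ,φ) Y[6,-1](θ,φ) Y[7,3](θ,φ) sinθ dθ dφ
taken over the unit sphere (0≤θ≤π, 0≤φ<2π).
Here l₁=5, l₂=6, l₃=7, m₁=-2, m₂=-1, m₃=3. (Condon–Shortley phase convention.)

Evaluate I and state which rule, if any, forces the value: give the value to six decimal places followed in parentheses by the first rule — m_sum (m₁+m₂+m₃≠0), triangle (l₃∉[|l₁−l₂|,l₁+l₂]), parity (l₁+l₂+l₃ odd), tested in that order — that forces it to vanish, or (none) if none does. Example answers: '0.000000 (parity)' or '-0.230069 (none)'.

Rules hold: Σm=0, L=18 even, 1≤7≤11.
N = 11·13·15 = 2145
Δ = 4!·6!·8!/19! = 1/174594420
Racah Σ t=0..4: t=0:+1/4147200 t=1:−1/207360 t=2:+1/82944 t=3:−1/207360 t=4:+1/4147200 = 1/345600
⇒ 3j(5 6 7; 0 0 0)² = 420/46189, sgn -1
Racah Σ t=1..4: t=1:−1/2488320 t=2:+1/345600 t=3:−1/414720 t=4:+1/4354560 = 1/3225600
⇒ 3j(5 6 7; -2 -1 3)² = 81/92378, sgn +1
4πI² = N·(3j₀)²·(3jₘ)² = 255150/14919047
I = -1·√(0.0171023/4π) = -0.03689116
No selection rule forces the value: the integral is nonzero (none).

-0.036891 (none)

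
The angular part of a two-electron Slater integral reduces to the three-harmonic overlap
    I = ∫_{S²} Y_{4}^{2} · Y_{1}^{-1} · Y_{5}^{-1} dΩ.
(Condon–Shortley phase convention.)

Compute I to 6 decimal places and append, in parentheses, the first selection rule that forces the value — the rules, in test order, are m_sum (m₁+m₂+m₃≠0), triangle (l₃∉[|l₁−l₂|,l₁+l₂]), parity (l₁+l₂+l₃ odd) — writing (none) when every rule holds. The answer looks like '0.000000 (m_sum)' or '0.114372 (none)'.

m-sum 0 ✓  L=10 even ✓  3≤5≤5 ✓
Π(2lᵢ+1) = 9×3×11 = 297
triangle coeff Δ(4,1,5) = 1/495
Σ_t [0,0]: t=0:+1/576 = 1/576
(3j)²=5/99 [(4 1 5; 0 0 0)], sign=-1
Σ_t [0,0]: t=0:+1/2880 = 1/2880
(3j)²=2/165 [(4 1 5; 2 -1 -1)], sign=+1
⇒ 4πI² = 2/11
I = (-1)√(2/11/(4π)) = -0.12028562
No selection rule forces the value: the integral is nonzero (none).

-0.120286 (none)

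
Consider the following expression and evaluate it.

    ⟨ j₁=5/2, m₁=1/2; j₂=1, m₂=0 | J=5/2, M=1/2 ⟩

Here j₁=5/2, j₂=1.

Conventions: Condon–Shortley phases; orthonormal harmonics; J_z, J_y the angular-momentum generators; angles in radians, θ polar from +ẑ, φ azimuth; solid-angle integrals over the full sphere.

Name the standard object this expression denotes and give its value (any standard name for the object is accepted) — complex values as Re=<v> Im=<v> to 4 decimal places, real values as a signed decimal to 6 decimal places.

This is a Clebsch–Gordan (vector-coupling) coefficient.
j₁+j₂−J=1  J+j₁−j₂=4  J−j₁+j₂=1  j₁+j₂+J+1=7
(j₁±m₁, j₂±m₂, J±M) = (3,2,1,1,3,2)
P² = 144/35
sum k=0..1:
  [0] +1/4 = 1/4
  [1] −1/6 = -1/6
S = 1/12
C² = P²·S² = 1/35 ; C = +0.169031

Clebsch–Gordan coefficient, +√(1/35) ≈ +0.169031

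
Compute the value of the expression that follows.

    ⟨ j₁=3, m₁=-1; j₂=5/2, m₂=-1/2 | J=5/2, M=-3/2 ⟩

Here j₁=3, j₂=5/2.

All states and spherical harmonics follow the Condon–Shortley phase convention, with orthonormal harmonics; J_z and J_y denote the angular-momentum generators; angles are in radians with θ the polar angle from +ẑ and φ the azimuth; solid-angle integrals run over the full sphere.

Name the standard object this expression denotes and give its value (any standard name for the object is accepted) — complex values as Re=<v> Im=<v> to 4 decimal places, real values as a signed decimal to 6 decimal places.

This is a Clebsch–Gordan (vector-coupling) coefficient.
triangle: 3!·3!·2!/9! = 72/362880
(j±m)!: 2!·4!·2!·3!·1!·4! = 13824
prefactor² = (2J+1)·Δ·N² = 576/35
  k=1: −1/(1!·2!·3!·1!·0!·1!) = -1/12
  k=2: +1/(2!·1!·2!·0!·1!·2!) = 1/8
Σ = 1/24  ⇒  CG² = 576/35·(1/24)² = 1/35
CG = +√(1/35) = +0.169031

Clebsch–Gordan coefficient, +√(1/35) ≈ +0.169031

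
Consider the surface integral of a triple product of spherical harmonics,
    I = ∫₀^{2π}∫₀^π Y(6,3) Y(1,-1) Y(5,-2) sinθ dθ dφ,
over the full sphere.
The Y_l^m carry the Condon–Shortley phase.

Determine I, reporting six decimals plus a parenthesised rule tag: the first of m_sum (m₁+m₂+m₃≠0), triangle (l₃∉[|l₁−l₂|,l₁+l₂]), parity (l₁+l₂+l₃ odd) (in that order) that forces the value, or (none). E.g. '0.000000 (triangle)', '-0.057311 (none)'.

-0.245154 (none)

Rules hold: Σm=0, L=12 even, 5≤5≤7.
N = 13·3·11 = 429
Δ = 2!·10!·0!/13! = 1/858
Racah Σ t=1..1: t=1:−1/14400 = -1/14400
⇒ 3j(6 1 5; 0 0 0)² = 6/143, sgn +1
Racah Σ t=0..0: t=0:+1/60480 = 1/60480
⇒ 3j(6 1 5; 3 -1 -2)² = 6/143, sgn -1
4πI² = N·(3j₀)²·(3jₘ)² = 108/143
I = -1·√(0.755245/4π) = -0.24515397
No selection rule forces the value: the integral is nonzero (none).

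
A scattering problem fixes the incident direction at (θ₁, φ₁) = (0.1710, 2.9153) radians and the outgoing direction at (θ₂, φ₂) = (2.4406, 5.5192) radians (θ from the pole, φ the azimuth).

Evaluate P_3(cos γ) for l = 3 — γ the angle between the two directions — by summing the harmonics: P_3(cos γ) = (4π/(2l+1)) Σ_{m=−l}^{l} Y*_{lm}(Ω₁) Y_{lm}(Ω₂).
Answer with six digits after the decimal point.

-0.249870

Term-by-term m-sum for l=3 (normalisation 4π/7 = 1.795196):
  m=-3: (-0.00160 + 0.00129j) × (-0.07391 + 0.08407j) = 0.00001 - 0.00023j  (running Σ = 0.00001 - 0.00023j)
  m=-2: (0.02623 - 0.01275j) × (-0.01391 - 0.32460j) = -0.00450 - 0.00834j  (running Σ = -0.00449 - 0.00857j)
  m=-1: (-0.20661 + 0.04757j) × (0.28899 + 0.27687j) = -0.07288 - 0.04346j  (running Σ = -0.07737 - 0.05202j)
  m=0: (0.68222 + 0.00000j) × (0.02281 + 0.00000j) = 0.01556 + 0.00000j  (running Σ = -0.06181 - 0.05202j)
  m=1: (0.20661 + 0.04757j) × (-0.28899 + 0.27687j) = -0.07288 + 0.04346j  (running Σ = -0.13469 - 0.00857j)
  m=2: (0.02623 + 0.01275j) × (-0.01391 + 0.32460j) = -0.00450 + 0.00834j  (running Σ = -0.13920 - 0.00023j)
  m=3: (0.00160 + 0.00129j) × (0.07391 + 0.08407j) = 0.00001 + 0.00023j  (running Σ = -0.13919 + 0.00000j)
Σ over m = -0.13919 + 0.00000j; ×(4π/7) → -0.24987 + 0.00000j. Real part: -0.249870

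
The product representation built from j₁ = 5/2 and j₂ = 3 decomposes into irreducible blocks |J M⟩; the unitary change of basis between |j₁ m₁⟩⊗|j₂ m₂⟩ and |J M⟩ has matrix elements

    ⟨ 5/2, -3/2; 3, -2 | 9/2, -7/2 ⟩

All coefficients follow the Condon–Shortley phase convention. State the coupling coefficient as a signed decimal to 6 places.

+0.100504  (= +√(1/99))

triangle: 1!·4!·5!/11! = 2880/39916800
(j±m)!: 1!·4!·1!·5!·1!·8! = 116121600
prefactor² = (2J+1)·Δ·N² = 921600/11
  k=0: +1/(0!·1!·4!·1!·0!·4!) = 1/576
  k=1: −1/(1!·0!·3!·0!·1!·5!) = -1/720
Σ = 1/2880  ⇒  CG² = 921600/11·(1/2880)² = 1/99
CG = +√(1/99) = +0.100504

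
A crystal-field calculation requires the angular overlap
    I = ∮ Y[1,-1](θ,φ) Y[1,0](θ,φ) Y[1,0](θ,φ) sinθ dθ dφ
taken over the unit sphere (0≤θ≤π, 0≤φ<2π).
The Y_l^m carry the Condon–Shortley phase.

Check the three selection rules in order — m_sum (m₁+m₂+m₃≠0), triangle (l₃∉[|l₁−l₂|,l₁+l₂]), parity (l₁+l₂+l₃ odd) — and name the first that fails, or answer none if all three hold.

m_sum

Σmᵢ = -1  ✗
l₃∈[|l₁−l₂|,l₁+l₂]=[0,2], have l₃=1
Σlᵢ = 3 ⇒ odd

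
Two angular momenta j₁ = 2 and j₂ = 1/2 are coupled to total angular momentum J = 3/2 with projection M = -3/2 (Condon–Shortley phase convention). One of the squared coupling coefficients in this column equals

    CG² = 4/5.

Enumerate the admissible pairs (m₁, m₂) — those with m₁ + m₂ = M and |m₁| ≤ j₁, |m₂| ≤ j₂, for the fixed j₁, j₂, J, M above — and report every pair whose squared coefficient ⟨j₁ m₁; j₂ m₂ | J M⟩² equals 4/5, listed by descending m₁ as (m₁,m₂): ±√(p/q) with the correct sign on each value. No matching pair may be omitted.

Admissible pairs with m₁+m₂ = M = -3/2: (-2,1/2), (-1,-1/2)
  (m₁,m₂)=(-1,-1/2): CG² = 1/5, CG = +√(1/5)
  (m₁,m₂)=(-2,1/2): CG² = 4/5, CG = −√(4/5)   ← matches the target
Pairs with CG² = 4/5: (-2,1/2): −√(4/5)

(-2,1/2): −√(4/5)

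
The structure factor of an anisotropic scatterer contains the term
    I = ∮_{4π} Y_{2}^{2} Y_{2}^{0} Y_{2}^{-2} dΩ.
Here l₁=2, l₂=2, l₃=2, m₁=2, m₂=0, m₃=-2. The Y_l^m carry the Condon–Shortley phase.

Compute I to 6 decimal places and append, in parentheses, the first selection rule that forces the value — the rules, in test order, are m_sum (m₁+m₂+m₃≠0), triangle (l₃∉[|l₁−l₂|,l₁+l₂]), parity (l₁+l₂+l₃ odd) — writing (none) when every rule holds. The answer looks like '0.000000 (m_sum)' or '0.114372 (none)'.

-0.180224 (none)

m-sum 0 ✓  L=6 even ✓  0≤2≤4 ✓
Π(2lᵢ+1) = 5×5×5 = 125
triangle coeff Δ(2,2,2) = 1/630
Σ_t [0,2]: t=0:+1/8 t=1:−1/1 t=2:+1/8 = -3/4
(3j)²=2/35 [(2 2 2; 0 0 0)], sign=-1
Σ_t [0,0]: t=0:+1/8 = 1/8
(3j)²=2/35 [(2 2 2; 2 0 -2)], sign=+1
⇒ 4πI² = 20/49
I = (-1)√(20/49/(4π)) = -0.18022375
No selection rule forces the value: the integral is nonzero (none).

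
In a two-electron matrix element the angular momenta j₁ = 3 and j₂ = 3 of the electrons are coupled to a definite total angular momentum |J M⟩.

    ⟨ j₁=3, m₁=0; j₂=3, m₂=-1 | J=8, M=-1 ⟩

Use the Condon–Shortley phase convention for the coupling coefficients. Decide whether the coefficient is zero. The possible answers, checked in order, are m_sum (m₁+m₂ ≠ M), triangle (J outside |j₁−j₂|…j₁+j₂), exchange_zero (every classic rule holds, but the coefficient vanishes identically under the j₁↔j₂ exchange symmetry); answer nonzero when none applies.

m-sum: m₁+m₂ = 0+(-1) = -1, M = -1  ✓
triangle: need |j₁−j₂| ≤ J ≤ j₁+j₂, i.e. J ∈ [0, 6]; J = 8 is outside ✗ ⇒ coefficient is 0

triangle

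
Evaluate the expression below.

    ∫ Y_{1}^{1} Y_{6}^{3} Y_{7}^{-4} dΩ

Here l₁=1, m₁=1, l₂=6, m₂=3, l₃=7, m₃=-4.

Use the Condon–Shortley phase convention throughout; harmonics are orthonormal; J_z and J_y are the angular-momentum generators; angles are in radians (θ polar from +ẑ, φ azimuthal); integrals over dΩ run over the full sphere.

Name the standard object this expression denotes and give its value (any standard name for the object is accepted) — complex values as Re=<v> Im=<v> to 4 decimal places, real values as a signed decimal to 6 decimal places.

This is a Gaunt coefficient — the integral of a triple product of spherical harmonics over the sphere.
Checks pass: Σm=0; 14 even; l₃=7∈[5,7].
(2·1+1)(2·6+1)(2·7+1) = 585
Δ: 0! 2! 12! / 15! → 1/1365
sum: t=0:+1/518400 = 1/518400
3j²(1 6 7; 0 0 0) = Δ·Π!·Σ² = 7/195  (sign -1)
sum: t=0:+1/4354560 = 1/4354560
3j²(1 6 7; 1 3 -4) = Δ·Π!·Σ² = 11/273  (sign -1)
combine: 4πI² = 585·7/195·11/273 = 11/13
take √, sign +1: I = 0.25948947

Gaunt coefficient, +0.259489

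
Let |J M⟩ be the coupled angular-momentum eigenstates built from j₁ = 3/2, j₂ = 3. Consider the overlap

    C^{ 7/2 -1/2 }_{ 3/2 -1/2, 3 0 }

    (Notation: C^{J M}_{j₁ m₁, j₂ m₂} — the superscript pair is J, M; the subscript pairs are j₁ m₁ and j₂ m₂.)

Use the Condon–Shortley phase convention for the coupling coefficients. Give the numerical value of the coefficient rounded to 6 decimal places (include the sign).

−√(2/21) = -0.308607

√[8·1!2!5!/9! · 1!2!3!3!3!4!] = √(384/7)
  +(−1)^0/∏(0,1,2,3,0,2)! = 1/24  (running 1/24)
  +(−1)^1/∏(1,0,1,2,1,3)! = -1/12  (running -1/24)
⟨..|..⟩ = √(384/7)·(-1/24) = -0.308607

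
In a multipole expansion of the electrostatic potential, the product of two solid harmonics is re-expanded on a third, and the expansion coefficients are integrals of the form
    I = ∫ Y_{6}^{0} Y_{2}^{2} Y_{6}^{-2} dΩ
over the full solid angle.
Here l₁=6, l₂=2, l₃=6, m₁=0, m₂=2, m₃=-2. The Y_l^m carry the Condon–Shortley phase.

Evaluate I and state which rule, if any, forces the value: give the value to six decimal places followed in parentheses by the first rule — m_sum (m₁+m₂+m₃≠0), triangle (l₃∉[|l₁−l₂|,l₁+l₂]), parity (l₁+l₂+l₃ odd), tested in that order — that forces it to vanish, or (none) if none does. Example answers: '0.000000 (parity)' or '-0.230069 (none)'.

Checks pass: Σm=0; 14 even; l₃=6∈[4,8].
(2·6+1)(2·2+1)(2·6+1) = 845
Δ: 2! 10! 2! / 15! → 1/90090
sum: t=0:+1/69120 t=1:−1/14400 t=2:+1/69120 = -7/172800
3j²(6 2 6; 0 0 0) = Δ·Π!·Σ² = 14/715  (sign -1)
sum: t=2:+1/69120 = 1/69120
3j²(6 2 6; 0 2 -2) = Δ·Π!·Σ² = 4/143  (sign +1)
combine: 4πI² = 845·14/715·4/143 = 56/121
take √, sign -1: I = -0.19190947
No selection rule forces the value: the integral is nonzero (none).

-0.191909 (none)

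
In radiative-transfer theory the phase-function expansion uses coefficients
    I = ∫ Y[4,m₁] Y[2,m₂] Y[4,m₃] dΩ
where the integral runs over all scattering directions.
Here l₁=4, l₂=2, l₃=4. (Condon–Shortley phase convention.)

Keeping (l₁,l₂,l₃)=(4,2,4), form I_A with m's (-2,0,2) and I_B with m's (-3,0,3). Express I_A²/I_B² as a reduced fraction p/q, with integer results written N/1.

Shared (l₁,l₂,l₃)=(4,2,4): N and (l;000)² cancel in I_A²/I_B².
A: Δ = 2!·6!·2!/11! = 1/13860; Racah Σ t=0..2: t=0:+1/2880 t=1:−1/120 t=2:+1/192 = -1/360; ⇒ 3j(4 2 4; -2 0 2)² = 16/3465, sgn -1
B: Δ = 2!·6!·2!/11! = 1/13860; Racah Σ t=1..2: t=1:−1/720 t=2:+1/480 = 1/1440; ⇒ 3j(4 2 4; -3 0 3)² = 7/1980, sgn -1
I_A²/I_B² = (16/3465)/(7/1980) = 64/49

64/49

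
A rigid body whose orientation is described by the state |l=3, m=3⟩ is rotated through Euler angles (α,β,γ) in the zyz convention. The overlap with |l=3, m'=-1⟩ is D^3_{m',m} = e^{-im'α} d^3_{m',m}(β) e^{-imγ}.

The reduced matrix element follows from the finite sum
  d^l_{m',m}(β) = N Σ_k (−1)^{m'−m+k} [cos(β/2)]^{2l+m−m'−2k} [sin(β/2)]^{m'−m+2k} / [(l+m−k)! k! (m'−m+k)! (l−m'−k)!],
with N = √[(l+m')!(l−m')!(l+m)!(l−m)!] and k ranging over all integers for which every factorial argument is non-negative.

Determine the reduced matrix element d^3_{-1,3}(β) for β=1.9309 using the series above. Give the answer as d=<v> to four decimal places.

d=0.5734

d^3_{-1,3}(β=1.9309) via the finite sum:
With c≡cos(β/2)=0.569047 and s≡sin(β/2)=0.822305, N=[2·24·720·1]^{1/2}=185.903201
Admissible k: 4..4 (factorial args all ≥0)
  k=4: (−1)^0·185.9032/(48)·0.5690^2·0.8223^4 = +0.573421
d^3_{-1,3}(1.9309) = +0.573421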